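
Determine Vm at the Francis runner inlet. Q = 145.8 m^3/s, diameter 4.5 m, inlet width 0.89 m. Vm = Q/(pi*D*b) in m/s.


Vm = 145.8 / (pi * 4.5 * 0.89) = 11.5879 m/s


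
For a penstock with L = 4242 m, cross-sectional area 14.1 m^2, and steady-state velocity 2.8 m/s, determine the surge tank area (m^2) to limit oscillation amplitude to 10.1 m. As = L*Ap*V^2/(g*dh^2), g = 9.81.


As = 4242 * 14.1 * 2.8^2 / (9.81 * 10.1^2) = 468.5912 m^2


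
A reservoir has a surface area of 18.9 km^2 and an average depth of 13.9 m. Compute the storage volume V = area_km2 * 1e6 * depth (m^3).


V = 18.9 * 1e6 * 13.9 = 2.6271e+08 m^3


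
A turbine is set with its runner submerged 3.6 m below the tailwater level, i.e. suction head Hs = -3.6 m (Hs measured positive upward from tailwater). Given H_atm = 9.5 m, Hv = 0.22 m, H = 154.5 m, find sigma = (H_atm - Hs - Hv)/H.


sigma = (9.5 - (-3.6) - 0.22) / 154.5 = 0.0834


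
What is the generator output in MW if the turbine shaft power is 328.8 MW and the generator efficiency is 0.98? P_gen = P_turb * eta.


P_gen = 328.8 * 0.98 = 322.2240 MW


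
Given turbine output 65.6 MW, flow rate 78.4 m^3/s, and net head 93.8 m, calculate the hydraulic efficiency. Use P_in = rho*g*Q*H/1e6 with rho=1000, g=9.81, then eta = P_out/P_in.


P_in = 1000 * 9.81 * 78.4 * 93.8 / 1e6 = 72.1420 MW
eta = 65.6 / 72.1420 = 0.9093


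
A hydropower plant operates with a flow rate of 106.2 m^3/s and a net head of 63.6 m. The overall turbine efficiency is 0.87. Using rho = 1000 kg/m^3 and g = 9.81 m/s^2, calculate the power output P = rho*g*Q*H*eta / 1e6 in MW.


P = 1000 * 9.81 * 106.2 * 63.6 * 0.87 / 1e6 = 57.6461 MW


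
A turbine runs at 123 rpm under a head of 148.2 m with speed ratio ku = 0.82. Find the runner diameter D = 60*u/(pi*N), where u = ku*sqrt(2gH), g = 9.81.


u = 0.82 * sqrt(2*9.81*148.2) = 44.2168 m/s
D = 60 * 44.2168 / (pi * 123) = 6.8657 m


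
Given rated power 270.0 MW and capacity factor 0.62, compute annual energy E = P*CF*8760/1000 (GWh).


E = 270.0 * 0.62 * 8760 / 1000 = 1466.4240 GWh


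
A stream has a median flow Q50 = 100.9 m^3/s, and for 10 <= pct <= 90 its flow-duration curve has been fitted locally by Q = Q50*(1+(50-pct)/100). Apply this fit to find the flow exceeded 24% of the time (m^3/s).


Q = 100.9 * (1 + (50 - 24)/100) = 127.1340 m^3/s


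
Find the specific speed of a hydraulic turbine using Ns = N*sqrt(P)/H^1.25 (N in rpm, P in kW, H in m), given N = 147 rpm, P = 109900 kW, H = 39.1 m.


Ns = 147 * 109900^0.5 / 39.1^1.25 = 498.4197


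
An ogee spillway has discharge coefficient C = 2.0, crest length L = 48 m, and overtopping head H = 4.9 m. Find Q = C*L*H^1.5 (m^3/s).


Q = 2.0 * 48 * 4.9^1.5 = 1041.2748 m^3/s


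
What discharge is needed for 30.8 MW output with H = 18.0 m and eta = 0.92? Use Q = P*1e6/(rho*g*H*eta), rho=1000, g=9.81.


Q = 30.8 * 1e6 / (1000 * 9.81 * 18.0 * 0.92) = 189.5926 m^3/s


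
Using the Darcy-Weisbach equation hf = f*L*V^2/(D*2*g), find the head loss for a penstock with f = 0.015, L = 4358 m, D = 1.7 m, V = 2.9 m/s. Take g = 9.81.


hf = 0.015 * 4358 * 2.9^2 / (1.7 * 2 * 9.81) = 16.4826 m


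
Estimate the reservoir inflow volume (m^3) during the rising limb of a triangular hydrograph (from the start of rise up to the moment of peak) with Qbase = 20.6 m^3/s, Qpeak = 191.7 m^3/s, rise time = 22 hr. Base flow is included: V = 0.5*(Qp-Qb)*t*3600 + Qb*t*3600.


V = 0.5*(191.7 - 20.6)*22*3600 + 20.6*22*3600 = 8.4071e+06 m^3


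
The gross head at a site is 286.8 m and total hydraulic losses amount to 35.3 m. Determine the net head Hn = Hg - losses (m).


Hn = 286.8 - 35.3 = 251.5000 m


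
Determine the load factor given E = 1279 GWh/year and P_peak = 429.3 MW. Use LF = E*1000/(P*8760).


LF = 1279 * 1000 / (429.3 * 8760) = 0.3401


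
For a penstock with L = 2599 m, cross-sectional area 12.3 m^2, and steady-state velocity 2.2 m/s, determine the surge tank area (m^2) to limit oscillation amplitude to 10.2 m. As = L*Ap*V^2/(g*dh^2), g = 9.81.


As = 2599 * 12.3 * 2.2^2 / (9.81 * 10.2^2) = 151.5959 m^2


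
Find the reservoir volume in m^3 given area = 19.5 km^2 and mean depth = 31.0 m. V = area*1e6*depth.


V = 19.5 * 1e6 * 31.0 = 6.0450e+08 m^3


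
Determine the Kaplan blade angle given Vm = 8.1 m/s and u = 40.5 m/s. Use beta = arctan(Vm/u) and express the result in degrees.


beta = arctan(8.1 / 40.5) = 11.3099 degrees


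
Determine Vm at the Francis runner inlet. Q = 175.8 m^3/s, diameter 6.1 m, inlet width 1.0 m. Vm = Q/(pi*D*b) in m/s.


Vm = 175.8 / (pi * 6.1 * 1.0) = 9.1736 m/s


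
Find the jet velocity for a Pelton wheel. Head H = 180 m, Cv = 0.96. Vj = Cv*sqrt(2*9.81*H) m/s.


Vj = 0.96 * sqrt(2*9.81*180) = 57.0502 m/s


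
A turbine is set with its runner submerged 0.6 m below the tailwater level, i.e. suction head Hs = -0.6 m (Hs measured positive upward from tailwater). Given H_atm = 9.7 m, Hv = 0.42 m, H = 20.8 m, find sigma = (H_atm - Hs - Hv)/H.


sigma = (9.7 - (-0.6) - 0.42) / 20.8 = 0.4750


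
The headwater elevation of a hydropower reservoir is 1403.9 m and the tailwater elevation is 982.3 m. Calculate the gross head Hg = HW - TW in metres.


Hg = 1403.9 - 982.3 = 421.6000 m


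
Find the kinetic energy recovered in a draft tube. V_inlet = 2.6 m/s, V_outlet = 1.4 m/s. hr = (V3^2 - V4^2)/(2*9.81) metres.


hr = (2.6^2 - 1.4^2) / (2*9.81) = 0.2446 m


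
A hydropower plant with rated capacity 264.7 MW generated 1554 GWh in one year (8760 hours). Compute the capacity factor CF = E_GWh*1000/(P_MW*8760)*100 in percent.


CF = 1554 * 1000 / (264.7 * 8760) * 100 = 67.0182 %


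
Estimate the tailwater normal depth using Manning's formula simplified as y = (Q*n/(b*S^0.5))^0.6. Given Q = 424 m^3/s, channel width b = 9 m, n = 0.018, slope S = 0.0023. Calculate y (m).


y = (424 * 0.018 / (9 * 0.0023^0.5))^0.6 = 5.6043 m


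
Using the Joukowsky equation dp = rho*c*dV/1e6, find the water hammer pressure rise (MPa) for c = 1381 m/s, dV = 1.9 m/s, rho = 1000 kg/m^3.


dp = 1000 * 1381 * 1.9 / 1e6 = 2.6239 MPa


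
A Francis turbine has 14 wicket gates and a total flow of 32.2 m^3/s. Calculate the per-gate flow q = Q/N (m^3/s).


q = 32.2 / 14 = 2.3000 m^3/s


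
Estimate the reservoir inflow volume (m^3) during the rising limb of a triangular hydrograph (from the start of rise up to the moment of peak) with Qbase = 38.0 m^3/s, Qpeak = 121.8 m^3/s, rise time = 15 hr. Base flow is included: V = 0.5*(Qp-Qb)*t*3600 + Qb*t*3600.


V = 0.5*(121.8 - 38.0)*15*3600 + 38.0*15*3600 = 4.3146e+06 m^3


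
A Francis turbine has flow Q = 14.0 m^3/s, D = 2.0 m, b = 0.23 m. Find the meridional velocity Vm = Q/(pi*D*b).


Vm = 14.0 / (pi * 2.0 * 0.23) = 9.6877 m/s


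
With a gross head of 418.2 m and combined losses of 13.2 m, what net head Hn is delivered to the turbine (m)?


Hn = 418.2 - 13.2 = 405.0000 m


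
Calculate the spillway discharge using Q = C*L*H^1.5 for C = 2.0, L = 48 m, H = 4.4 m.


Q = 2.0 * 48 * 4.4^1.5 = 886.0337 m^3/s


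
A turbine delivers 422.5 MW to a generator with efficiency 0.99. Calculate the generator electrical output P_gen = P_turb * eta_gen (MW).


P_gen = 422.5 * 0.99 = 418.2750 MW


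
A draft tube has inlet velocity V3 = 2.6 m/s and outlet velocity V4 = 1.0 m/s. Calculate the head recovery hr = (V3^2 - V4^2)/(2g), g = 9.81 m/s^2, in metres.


hr = (2.6^2 - 1.0^2) / (2*9.81) = 0.2936 m


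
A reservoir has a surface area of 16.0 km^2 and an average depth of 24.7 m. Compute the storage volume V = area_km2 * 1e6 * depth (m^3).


V = 16.0 * 1e6 * 24.7 = 3.9520e+08 m^3


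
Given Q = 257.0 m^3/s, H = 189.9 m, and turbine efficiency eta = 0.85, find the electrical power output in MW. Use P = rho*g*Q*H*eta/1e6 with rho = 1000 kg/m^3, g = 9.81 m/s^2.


P = 1000 * 9.81 * 257.0 * 189.9 * 0.85 / 1e6 = 406.9547 MW


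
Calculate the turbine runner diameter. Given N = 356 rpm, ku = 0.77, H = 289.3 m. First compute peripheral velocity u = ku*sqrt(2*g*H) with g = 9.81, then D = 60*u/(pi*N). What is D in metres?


u = 0.77 * sqrt(2*9.81*289.3) = 58.0115 m/s
D = 60 * 58.0115 / (pi * 356) = 3.1122 m


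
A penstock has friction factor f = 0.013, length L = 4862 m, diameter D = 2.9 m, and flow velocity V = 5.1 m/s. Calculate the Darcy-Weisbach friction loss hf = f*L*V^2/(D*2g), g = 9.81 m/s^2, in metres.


hf = 0.013 * 4862 * 5.1^2 / (2.9 * 2 * 9.81) = 28.8936 m


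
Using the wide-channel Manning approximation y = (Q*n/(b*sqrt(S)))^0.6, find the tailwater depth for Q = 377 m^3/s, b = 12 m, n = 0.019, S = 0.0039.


y = (377 * 0.019 / (12 * 0.0039^0.5))^0.6 = 3.8746 m


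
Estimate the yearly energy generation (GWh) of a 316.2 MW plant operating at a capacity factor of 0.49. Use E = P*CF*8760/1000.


E = 316.2 * 0.49 * 8760 / 1000 = 1357.2569 GWh


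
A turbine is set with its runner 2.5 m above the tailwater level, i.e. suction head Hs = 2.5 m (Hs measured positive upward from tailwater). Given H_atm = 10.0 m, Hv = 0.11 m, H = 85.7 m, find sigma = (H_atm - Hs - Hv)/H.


sigma = (10.0 - 2.5 - 0.11) / 85.7 = 0.0862


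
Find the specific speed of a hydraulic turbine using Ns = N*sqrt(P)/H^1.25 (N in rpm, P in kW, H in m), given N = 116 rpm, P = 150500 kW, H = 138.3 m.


Ns = 116 * 150500^0.5 / 138.3^1.25 = 94.8852


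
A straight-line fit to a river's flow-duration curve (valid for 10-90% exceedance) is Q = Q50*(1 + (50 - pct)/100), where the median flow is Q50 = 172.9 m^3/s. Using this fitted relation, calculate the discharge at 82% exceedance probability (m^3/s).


Q = 172.9 * (1 + (50 - 82)/100) = 117.5720 m^3/s


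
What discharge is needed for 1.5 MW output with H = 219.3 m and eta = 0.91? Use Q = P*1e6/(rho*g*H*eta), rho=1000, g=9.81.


Q = 1.5 * 1e6 / (1000 * 9.81 * 219.3 * 0.91) = 0.7662 m^3/s


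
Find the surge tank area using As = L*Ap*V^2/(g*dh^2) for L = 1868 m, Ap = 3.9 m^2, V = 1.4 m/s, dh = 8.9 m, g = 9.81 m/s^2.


As = 1868 * 3.9 * 1.4^2 / (9.81 * 8.9^2) = 18.3759 m^2


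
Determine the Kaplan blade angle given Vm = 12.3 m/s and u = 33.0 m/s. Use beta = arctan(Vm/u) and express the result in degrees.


beta = arctan(12.3 / 33.0) = 20.4418 degrees


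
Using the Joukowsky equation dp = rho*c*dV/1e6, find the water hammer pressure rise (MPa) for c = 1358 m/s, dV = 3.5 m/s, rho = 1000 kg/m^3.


dp = 1000 * 1358 * 3.5 / 1e6 = 4.7530 MPa


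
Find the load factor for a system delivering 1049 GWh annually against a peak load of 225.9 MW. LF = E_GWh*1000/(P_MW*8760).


LF = 1049 * 1000 / (225.9 * 8760) = 0.5301


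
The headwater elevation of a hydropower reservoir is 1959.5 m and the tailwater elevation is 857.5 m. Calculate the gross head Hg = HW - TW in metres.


Hg = 1959.5 - 857.5 = 1102.0000 m


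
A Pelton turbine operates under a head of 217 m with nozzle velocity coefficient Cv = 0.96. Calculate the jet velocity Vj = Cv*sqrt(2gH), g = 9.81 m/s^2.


Vj = 0.96 * sqrt(2*9.81*217) = 62.6398 m/s


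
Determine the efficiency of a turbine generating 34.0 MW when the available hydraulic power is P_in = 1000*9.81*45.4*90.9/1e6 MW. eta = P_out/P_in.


P_in = 1000 * 9.81 * 45.4 * 90.9 / 1e6 = 40.4845 MW
eta = 34.0 / 40.4845 = 0.8398


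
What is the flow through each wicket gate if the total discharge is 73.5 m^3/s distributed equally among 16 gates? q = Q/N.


q = 73.5 / 16 = 4.5938 m^3/s


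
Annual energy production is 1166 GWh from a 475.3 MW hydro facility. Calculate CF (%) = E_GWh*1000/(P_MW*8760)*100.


CF = 1166 * 1000 / (475.3 * 8760) * 100 = 28.0044 %


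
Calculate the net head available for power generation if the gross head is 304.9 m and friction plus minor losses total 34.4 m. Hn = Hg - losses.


Hn = 304.9 - 34.4 = 270.5000 m


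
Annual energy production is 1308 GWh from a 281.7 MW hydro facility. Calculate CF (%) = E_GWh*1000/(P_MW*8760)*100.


CF = 1308 * 1000 / (281.7 * 8760) * 100 = 53.0050 %


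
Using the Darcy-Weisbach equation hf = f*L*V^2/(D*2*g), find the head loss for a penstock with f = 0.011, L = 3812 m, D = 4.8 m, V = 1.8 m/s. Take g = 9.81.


hf = 0.011 * 3812 * 1.8^2 / (4.8 * 2 * 9.81) = 1.4426 m


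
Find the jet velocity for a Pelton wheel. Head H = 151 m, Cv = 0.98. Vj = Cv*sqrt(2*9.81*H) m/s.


Vj = 0.98 * sqrt(2*9.81*151) = 53.3414 m/s


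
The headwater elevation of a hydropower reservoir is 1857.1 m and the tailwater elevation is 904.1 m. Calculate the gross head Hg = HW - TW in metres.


Hg = 1857.1 - 904.1 = 953.0000 m


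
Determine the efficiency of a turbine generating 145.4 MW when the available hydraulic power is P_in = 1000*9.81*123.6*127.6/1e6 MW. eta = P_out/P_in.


P_in = 1000 * 9.81 * 123.6 * 127.6 / 1e6 = 154.7170 MW
eta = 145.4 / 154.7170 = 0.9398


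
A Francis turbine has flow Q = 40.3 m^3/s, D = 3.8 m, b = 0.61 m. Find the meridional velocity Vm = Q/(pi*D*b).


Vm = 40.3 / (pi * 3.8 * 0.61) = 5.5340 m/s


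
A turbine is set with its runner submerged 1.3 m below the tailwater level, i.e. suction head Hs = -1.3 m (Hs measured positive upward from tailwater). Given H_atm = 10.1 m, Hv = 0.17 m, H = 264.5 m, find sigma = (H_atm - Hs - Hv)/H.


sigma = (10.1 - (-1.3) - 0.17) / 264.5 = 0.0425


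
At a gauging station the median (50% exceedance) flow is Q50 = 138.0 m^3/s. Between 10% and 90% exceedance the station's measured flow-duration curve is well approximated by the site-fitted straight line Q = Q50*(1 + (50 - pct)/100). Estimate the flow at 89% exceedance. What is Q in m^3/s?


Q = 138.0 * (1 + (50 - 89)/100) = 84.1800 m^3/s


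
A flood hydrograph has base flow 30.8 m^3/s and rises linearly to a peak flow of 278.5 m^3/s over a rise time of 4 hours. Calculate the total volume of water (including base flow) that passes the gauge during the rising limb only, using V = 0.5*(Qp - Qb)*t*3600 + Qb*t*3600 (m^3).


V = 0.5*(278.5 - 30.8)*4*3600 + 30.8*4*3600 = 2.2270e+06 m^3


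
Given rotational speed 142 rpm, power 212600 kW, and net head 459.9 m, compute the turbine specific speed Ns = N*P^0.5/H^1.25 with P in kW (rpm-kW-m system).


Ns = 142 * 212600^0.5 / 459.9^1.25 = 30.7426


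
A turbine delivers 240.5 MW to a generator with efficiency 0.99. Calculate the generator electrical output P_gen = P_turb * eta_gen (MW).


P_gen = 240.5 * 0.99 = 238.0950 MW


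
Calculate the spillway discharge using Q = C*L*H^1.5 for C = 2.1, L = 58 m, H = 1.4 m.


Q = 2.1 * 58 * 1.4^1.5 = 201.7620 m^3/s


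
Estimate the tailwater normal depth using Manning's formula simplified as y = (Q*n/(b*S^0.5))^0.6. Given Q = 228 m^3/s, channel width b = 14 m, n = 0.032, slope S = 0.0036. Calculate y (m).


y = (228 * 0.032 / (14 * 0.0036^0.5))^0.6 = 3.6583 m


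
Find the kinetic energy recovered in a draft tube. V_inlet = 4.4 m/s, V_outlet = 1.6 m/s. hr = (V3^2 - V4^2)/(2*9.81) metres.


hr = (4.4^2 - 1.6^2) / (2*9.81) = 0.8563 m


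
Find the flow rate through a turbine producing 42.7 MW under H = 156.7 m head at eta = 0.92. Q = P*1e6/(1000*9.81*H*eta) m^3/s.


Q = 42.7 * 1e6 / (1000 * 9.81 * 156.7 * 0.92) = 30.1927 m^3/s


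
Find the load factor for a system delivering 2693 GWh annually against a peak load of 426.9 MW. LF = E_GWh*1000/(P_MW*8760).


LF = 2693 * 1000 / (426.9 * 8760) = 0.7201


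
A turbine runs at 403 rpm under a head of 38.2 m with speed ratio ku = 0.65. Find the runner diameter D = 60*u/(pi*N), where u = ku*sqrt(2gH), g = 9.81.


u = 0.65 * sqrt(2*9.81*38.2) = 17.7949 m/s
D = 60 * 17.7949 / (pi * 403) = 0.8433 m


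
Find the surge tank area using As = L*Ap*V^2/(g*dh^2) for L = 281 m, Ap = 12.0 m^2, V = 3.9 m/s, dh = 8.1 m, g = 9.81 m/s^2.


As = 281 * 12.0 * 3.9^2 / (9.81 * 8.1^2) = 79.6852 m^2


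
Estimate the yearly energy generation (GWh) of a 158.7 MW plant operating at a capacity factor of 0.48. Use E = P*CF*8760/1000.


E = 158.7 * 0.48 * 8760 / 1000 = 667.3018 GWh


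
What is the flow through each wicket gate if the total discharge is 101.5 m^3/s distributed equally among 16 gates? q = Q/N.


q = 101.5 / 16 = 6.3438 m^3/s


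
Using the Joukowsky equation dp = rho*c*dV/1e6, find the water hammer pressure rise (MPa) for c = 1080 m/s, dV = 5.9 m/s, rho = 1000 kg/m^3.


dp = 1000 * 1080 * 5.9 / 1e6 = 6.3720 MPa


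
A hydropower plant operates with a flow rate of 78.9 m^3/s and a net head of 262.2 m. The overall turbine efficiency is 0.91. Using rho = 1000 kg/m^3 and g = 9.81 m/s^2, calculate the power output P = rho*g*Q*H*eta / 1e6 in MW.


P = 1000 * 9.81 * 78.9 * 262.2 * 0.91 / 1e6 = 184.6801 MW


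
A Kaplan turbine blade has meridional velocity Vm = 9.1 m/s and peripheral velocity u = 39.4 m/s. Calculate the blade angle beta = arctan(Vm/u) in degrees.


beta = arctan(9.1 / 39.4) = 13.0052 degrees


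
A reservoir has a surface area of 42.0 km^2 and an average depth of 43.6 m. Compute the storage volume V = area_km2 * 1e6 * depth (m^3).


V = 42.0 * 1e6 * 43.6 = 1.8312e+09 m^3


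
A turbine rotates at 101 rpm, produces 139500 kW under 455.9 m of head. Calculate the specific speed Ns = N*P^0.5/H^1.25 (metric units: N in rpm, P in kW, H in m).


Ns = 101 * 139500^0.5 / 455.9^1.25 = 17.9069


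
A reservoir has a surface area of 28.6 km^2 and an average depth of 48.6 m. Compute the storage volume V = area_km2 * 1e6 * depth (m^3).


V = 28.6 * 1e6 * 48.6 = 1.3900e+09 m^3


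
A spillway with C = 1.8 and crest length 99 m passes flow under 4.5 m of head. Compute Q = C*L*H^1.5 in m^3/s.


Q = 1.8 * 99 * 4.5^1.5 = 1701.0868 m^3/s


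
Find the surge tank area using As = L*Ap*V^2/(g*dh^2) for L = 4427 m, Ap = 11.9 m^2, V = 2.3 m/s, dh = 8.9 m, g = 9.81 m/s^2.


As = 4427 * 11.9 * 2.3^2 / (9.81 * 8.9^2) = 358.6436 m^2


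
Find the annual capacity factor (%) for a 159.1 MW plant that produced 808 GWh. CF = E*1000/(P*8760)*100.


CF = 808 * 1000 / (159.1 * 8760) * 100 = 57.9745 %


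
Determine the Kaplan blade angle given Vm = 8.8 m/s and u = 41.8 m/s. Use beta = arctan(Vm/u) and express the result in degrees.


beta = arctan(8.8 / 41.8) = 11.8887 degrees


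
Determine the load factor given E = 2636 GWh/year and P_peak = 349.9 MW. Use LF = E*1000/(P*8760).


LF = 2636 * 1000 / (349.9 * 8760) = 0.8600


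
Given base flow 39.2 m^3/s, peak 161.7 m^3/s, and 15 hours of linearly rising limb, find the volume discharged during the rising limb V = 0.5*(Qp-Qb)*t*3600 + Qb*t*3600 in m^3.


V = 0.5*(161.7 - 39.2)*15*3600 + 39.2*15*3600 = 5.4243e+06 m^3


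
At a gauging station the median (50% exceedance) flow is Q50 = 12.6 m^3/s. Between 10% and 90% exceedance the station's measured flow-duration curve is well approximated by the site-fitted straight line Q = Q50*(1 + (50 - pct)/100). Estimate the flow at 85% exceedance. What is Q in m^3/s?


Q = 12.6 * (1 + (50 - 85)/100) = 8.1900 m^3/s


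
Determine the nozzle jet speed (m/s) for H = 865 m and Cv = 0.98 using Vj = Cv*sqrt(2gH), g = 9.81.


Vj = 0.98 * sqrt(2*9.81*865) = 127.6685 m/s


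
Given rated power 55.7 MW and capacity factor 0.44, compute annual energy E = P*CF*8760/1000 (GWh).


E = 55.7 * 0.44 * 8760 / 1000 = 214.6901 GWh


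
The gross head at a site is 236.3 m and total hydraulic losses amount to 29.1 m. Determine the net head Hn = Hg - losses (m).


Hn = 236.3 - 29.1 = 207.2000 m


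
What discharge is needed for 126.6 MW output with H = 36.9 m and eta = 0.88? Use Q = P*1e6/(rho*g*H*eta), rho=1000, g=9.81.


Q = 126.6 * 1e6 / (1000 * 9.81 * 36.9 * 0.88) = 397.4254 m^3/s


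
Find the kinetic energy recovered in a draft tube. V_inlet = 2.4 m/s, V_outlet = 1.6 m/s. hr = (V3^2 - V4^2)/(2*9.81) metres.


hr = (2.4^2 - 1.6^2) / (2*9.81) = 0.1631 m


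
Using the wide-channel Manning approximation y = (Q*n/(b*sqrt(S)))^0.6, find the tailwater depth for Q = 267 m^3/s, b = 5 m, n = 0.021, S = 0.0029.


y = (267 * 0.021 / (5 * 0.0029^0.5))^0.6 = 6.1821 m


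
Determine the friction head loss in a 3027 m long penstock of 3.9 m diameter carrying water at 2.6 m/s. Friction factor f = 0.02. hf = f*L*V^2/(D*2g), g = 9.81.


hf = 0.02 * 3027 * 2.6^2 / (3.9 * 2 * 9.81) = 5.3484 m


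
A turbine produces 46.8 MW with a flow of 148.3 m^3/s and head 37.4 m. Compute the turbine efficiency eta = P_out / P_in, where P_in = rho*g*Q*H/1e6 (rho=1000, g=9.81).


P_in = 1000 * 9.81 * 148.3 * 37.4 / 1e6 = 54.4104 MW
eta = 46.8 / 54.4104 = 0.8601


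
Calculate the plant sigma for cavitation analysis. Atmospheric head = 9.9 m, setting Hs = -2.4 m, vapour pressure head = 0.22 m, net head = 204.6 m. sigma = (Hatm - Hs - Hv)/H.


sigma = (9.9 - (-2.4) - 0.22) / 204.6 = 0.0590


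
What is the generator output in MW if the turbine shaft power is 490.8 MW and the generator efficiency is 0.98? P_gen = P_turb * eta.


P_gen = 490.8 * 0.98 = 480.9840 MW


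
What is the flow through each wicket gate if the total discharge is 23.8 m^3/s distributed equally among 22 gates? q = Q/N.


q = 23.8 / 22 = 1.0818 m^3/s


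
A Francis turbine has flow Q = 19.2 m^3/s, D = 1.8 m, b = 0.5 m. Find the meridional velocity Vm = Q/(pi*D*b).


Vm = 19.2 / (pi * 1.8 * 0.5) = 6.7906 m/s


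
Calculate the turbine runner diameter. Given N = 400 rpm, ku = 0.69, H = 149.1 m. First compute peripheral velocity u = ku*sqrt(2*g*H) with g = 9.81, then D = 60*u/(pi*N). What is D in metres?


u = 0.69 * sqrt(2*9.81*149.1) = 37.3196 m/s
D = 60 * 37.3196 / (pi * 400) = 1.7819 m


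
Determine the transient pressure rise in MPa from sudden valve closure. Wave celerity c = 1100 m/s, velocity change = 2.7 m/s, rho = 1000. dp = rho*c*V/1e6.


dp = 1000 * 1100 * 2.7 / 1e6 = 2.9700 MPa


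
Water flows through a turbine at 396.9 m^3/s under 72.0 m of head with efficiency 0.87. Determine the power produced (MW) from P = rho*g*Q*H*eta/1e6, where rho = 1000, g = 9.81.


P = 1000 * 9.81 * 396.9 * 72.0 * 0.87 / 1e6 = 243.8944 MW


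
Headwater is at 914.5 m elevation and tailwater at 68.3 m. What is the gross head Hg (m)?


Hg = 914.5 - 68.3 = 846.2000 m


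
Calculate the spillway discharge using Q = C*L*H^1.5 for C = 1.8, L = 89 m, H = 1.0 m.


Q = 1.8 * 89 * 1.0^1.5 = 160.2000 m^3/s


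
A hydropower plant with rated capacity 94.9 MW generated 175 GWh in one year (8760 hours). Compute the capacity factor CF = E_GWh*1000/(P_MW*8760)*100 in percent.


CF = 175 * 1000 / (94.9 * 8760) * 100 = 21.0508 %


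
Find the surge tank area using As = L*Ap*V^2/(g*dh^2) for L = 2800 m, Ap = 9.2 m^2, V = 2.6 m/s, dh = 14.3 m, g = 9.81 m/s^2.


As = 2800 * 9.2 * 2.6^2 / (9.81 * 14.3^2) = 86.8063 m^2


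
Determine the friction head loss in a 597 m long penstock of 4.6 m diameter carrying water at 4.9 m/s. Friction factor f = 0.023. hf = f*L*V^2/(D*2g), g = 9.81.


hf = 0.023 * 597 * 4.9^2 / (4.6 * 2 * 9.81) = 3.6529 m


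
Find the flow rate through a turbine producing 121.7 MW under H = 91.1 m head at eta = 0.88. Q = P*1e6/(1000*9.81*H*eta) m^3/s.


Q = 121.7 * 1e6 / (1000 * 9.81 * 91.1 * 0.88) = 154.7464 m^3/s


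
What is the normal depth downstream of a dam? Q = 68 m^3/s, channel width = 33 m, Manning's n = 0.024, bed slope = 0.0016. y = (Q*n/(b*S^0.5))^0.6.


y = (68 * 0.024 / (33 * 0.0016^0.5))^0.6 = 1.1358 m


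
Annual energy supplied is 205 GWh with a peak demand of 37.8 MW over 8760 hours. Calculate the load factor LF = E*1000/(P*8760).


LF = 205 * 1000 / (37.8 * 8760) = 0.6191


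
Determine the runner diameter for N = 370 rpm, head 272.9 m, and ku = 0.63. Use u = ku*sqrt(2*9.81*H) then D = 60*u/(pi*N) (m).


u = 0.63 * sqrt(2*9.81*272.9) = 46.0990 m/s
D = 60 * 46.0990 / (pi * 370) = 2.3795 m


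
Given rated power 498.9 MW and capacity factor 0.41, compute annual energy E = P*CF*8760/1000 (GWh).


E = 498.9 * 0.41 * 8760 / 1000 = 1791.8492 GWh


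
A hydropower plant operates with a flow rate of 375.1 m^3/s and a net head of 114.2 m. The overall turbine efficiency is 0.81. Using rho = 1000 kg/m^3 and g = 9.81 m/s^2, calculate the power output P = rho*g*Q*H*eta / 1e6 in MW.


P = 1000 * 9.81 * 375.1 * 114.2 * 0.81 / 1e6 = 340.3825 MW


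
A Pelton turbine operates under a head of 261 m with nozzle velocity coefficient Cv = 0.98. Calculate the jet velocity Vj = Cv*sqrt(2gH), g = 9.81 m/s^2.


Vj = 0.98 * sqrt(2*9.81*261) = 70.1287 m/s


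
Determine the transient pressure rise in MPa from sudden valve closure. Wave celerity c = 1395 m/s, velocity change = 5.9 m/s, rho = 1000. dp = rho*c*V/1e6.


dp = 1000 * 1395 * 5.9 / 1e6 = 8.2305 MPa


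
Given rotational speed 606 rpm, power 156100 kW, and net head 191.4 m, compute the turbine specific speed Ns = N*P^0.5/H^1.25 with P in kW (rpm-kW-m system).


Ns = 606 * 156100^0.5 / 191.4^1.25 = 336.3153


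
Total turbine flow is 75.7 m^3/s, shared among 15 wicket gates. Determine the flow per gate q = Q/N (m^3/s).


q = 75.7 / 15 = 5.0467 m^3/s


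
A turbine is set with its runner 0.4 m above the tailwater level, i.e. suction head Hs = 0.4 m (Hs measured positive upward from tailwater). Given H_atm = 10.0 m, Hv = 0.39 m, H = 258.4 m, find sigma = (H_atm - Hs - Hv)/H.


sigma = (10.0 - 0.4 - 0.39) / 258.4 = 0.0356


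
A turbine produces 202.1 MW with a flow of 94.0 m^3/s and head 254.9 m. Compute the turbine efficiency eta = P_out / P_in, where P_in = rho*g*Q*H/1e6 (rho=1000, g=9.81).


P_in = 1000 * 9.81 * 94.0 * 254.9 / 1e6 = 235.0535 MW
eta = 202.1 / 235.0535 = 0.8598


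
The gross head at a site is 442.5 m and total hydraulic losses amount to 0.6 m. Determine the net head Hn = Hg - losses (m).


Hn = 442.5 - 0.6 = 441.9000 m


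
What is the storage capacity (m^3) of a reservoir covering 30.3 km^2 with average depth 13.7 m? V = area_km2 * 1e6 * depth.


V = 30.3 * 1e6 * 13.7 = 4.1511e+08 m^3


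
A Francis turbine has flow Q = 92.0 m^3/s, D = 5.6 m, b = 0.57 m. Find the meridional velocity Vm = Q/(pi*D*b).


Vm = 92.0 / (pi * 5.6 * 0.57) = 9.1743 m/s


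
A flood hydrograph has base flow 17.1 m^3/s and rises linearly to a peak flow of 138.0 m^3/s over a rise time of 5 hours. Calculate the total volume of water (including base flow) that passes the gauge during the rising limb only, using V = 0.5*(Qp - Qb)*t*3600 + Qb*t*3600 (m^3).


V = 0.5*(138.0 - 17.1)*5*3600 + 17.1*5*3600 = 1.3959e+06 m^3


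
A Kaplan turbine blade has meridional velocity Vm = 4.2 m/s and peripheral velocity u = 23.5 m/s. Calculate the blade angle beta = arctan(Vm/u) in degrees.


beta = arctan(4.2 / 23.5) = 10.1331 degrees


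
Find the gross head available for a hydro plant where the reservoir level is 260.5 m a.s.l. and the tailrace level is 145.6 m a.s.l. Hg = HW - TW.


Hg = 260.5 - 145.6 = 114.9000 m


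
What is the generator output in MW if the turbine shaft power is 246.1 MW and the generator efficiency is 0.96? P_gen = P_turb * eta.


P_gen = 246.1 * 0.96 = 236.2560 MW


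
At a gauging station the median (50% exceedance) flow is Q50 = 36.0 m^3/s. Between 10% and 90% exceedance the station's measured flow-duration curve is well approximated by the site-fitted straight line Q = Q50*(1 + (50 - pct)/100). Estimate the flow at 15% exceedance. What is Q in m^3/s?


Q = 36.0 * (1 + (50 - 15)/100) = 48.6000 m^3/s


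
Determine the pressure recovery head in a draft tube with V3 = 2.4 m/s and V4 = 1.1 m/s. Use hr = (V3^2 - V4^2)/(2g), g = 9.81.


hr = (2.4^2 - 1.1^2) / (2*9.81) = 0.2319 m


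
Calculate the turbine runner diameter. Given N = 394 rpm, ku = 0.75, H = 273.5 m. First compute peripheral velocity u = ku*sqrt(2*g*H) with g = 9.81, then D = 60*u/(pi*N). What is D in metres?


u = 0.75 * sqrt(2*9.81*273.5) = 54.9401 m/s
D = 60 * 54.9401 / (pi * 394) = 2.6631 m


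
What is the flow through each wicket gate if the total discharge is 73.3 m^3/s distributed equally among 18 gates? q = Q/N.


q = 73.3 / 18 = 4.0722 m^3/s


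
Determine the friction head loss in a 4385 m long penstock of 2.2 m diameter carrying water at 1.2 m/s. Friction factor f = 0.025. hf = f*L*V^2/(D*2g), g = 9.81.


hf = 0.025 * 4385 * 1.2^2 / (2.2 * 2 * 9.81) = 3.6572 m


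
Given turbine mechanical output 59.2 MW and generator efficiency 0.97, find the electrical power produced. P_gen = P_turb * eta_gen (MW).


P_gen = 59.2 * 0.97 = 57.4240 MW


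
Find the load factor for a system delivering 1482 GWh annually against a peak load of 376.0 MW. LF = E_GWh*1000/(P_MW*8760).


LF = 1482 * 1000 / (376.0 * 8760) = 0.4499


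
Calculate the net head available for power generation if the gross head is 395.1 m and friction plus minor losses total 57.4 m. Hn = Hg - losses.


Hn = 395.1 - 57.4 = 337.7000 m


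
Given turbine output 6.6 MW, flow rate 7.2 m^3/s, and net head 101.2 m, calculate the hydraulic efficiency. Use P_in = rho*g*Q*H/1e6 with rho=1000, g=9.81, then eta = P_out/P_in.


P_in = 1000 * 9.81 * 7.2 * 101.2 / 1e6 = 7.1480 MW
eta = 6.6 / 7.1480 = 0.9233


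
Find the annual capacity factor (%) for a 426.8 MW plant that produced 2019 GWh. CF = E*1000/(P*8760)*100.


CF = 2019 * 1000 / (426.8 * 8760) * 100 = 54.0017 %


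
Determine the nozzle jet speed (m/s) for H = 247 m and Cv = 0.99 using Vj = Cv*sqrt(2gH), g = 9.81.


Vj = 0.99 * sqrt(2*9.81*247) = 68.9181 m/s


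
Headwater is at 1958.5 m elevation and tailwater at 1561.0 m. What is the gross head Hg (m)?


Hg = 1958.5 - 1561.0 = 397.5000 m


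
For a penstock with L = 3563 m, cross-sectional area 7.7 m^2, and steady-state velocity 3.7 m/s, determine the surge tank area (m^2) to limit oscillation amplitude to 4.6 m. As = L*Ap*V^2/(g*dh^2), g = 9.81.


As = 3563 * 7.7 * 3.7^2 / (9.81 * 4.6^2) = 1809.3614 m^2


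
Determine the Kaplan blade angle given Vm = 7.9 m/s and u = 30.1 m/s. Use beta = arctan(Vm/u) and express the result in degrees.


beta = arctan(7.9 / 30.1) = 14.7061 degrees


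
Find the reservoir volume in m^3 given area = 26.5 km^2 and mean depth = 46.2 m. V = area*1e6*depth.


V = 26.5 * 1e6 * 46.2 = 1.2243e+09 m^3


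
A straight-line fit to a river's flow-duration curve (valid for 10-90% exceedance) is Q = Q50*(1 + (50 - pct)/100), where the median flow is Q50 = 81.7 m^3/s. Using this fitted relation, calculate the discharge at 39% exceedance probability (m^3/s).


Q = 81.7 * (1 + (50 - 39)/100) = 90.6870 m^3/s


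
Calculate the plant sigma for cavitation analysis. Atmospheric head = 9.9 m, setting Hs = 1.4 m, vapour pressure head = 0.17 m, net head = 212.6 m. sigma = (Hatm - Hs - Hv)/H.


sigma = (9.9 - 1.4 - 0.17) / 212.6 = 0.0392


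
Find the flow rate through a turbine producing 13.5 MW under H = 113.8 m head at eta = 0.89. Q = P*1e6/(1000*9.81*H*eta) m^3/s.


Q = 13.5 * 1e6 / (1000 * 9.81 * 113.8 * 0.89) = 13.5873 m^3/s


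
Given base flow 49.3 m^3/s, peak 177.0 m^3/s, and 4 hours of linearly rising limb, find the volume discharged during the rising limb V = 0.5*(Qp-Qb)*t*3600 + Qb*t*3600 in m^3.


V = 0.5*(177.0 - 49.3)*4*3600 + 49.3*4*3600 = 1.6294e+06 m^3


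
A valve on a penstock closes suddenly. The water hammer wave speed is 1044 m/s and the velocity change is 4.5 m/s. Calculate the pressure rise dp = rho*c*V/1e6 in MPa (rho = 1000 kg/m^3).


dp = 1000 * 1044 * 4.5 / 1e6 = 4.6980 MPa


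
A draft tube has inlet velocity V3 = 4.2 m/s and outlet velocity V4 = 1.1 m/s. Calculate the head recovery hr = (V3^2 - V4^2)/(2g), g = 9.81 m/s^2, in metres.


hr = (4.2^2 - 1.1^2) / (2*9.81) = 0.8374 m


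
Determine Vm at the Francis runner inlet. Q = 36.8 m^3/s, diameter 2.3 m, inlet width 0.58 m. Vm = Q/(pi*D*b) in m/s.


Vm = 36.8 / (pi * 2.3 * 0.58) = 8.7810 m/s


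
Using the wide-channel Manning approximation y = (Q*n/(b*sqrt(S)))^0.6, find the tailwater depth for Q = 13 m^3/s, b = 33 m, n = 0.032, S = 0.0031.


y = (13 * 0.032 / (33 * 0.0031^0.5))^0.6 = 0.4101 m


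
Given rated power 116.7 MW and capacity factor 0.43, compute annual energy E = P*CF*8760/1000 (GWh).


E = 116.7 * 0.43 * 8760 / 1000 = 439.5856 GWh


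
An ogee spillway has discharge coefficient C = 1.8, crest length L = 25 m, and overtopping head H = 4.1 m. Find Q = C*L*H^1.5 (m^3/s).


Q = 1.8 * 25 * 4.1^1.5 = 373.5840 m^3/s


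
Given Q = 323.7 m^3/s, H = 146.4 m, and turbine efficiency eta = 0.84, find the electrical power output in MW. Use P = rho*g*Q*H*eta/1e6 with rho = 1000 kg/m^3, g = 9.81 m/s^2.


P = 1000 * 9.81 * 323.7 * 146.4 * 0.84 / 1e6 = 390.5099 MW


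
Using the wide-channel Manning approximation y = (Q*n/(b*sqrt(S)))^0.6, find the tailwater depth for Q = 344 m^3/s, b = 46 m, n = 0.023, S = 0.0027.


y = (344 * 0.023 / (46 * 0.0027^0.5))^0.6 = 2.0507 m


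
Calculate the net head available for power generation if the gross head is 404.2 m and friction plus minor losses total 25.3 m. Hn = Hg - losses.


Hn = 404.2 - 25.3 = 378.9000 m


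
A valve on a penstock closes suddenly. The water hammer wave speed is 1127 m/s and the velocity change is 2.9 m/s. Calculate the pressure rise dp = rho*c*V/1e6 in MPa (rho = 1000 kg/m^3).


dp = 1000 * 1127 * 2.9 / 1e6 = 3.2683 MPa


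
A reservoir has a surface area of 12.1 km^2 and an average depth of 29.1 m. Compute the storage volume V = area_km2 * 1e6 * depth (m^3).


V = 12.1 * 1e6 * 29.1 = 3.5211e+08 m^3


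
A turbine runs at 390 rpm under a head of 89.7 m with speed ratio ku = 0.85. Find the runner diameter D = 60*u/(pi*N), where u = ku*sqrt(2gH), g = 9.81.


u = 0.85 * sqrt(2*9.81*89.7) = 35.6586 m/s
D = 60 * 35.6586 / (pi * 390) = 1.7462 m


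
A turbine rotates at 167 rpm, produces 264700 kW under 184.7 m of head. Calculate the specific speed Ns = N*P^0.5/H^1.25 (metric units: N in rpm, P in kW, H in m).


Ns = 167 * 264700^0.5 / 184.7^1.25 = 126.1856


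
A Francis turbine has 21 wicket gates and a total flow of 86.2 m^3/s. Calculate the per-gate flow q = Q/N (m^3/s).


q = 86.2 / 21 = 4.1048 m^3/s


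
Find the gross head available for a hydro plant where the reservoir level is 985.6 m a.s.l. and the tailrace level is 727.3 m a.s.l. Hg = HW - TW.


Hg = 985.6 - 727.3 = 258.3000 m


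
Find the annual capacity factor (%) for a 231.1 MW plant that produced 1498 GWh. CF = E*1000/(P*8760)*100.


CF = 1498 * 1000 / (231.1 * 8760) * 100 = 73.9959 %


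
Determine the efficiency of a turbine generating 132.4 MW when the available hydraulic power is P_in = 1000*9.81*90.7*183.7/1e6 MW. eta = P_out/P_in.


P_in = 1000 * 9.81 * 90.7 * 183.7 / 1e6 = 163.4502 MW
eta = 132.4 / 163.4502 = 0.8100


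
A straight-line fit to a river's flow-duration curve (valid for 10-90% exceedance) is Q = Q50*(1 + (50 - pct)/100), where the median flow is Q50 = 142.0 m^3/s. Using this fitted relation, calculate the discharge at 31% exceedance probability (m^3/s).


Q = 142.0 * (1 + (50 - 31)/100) = 168.9800 m^3/s


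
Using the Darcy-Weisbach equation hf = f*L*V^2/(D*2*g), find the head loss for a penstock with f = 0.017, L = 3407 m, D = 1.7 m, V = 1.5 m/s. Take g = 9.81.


hf = 0.017 * 3407 * 1.5^2 / (1.7 * 2 * 9.81) = 3.9071 m


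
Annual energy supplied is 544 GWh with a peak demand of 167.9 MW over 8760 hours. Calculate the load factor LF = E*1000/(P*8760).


LF = 544 * 1000 / (167.9 * 8760) = 0.3699


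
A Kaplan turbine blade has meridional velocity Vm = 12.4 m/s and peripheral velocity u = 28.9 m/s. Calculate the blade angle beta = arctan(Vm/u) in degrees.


beta = arctan(12.4 / 28.9) = 23.2225 degrees


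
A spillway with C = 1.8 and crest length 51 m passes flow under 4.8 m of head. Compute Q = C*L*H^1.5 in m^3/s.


Q = 1.8 * 51 * 4.8^1.5 = 965.3939 m^3/s


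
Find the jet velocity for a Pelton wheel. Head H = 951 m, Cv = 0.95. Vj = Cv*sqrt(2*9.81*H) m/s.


Vj = 0.95 * sqrt(2*9.81*951) = 129.7667 m/s


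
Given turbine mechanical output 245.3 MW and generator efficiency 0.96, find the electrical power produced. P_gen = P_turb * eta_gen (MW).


P_gen = 245.3 * 0.96 = 235.4880 MW


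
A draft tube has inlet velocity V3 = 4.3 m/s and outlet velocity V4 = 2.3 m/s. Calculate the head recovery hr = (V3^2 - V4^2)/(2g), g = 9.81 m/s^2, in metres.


hr = (4.3^2 - 2.3^2) / (2*9.81) = 0.6728 m


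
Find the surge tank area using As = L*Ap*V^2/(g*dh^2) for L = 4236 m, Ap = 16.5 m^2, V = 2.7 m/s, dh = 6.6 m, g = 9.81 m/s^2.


As = 4236 * 16.5 * 2.7^2 / (9.81 * 6.6^2) = 1192.3686 m^2


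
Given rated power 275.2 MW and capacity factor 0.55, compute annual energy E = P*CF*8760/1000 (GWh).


E = 275.2 * 0.55 * 8760 / 1000 = 1325.9136 GWh


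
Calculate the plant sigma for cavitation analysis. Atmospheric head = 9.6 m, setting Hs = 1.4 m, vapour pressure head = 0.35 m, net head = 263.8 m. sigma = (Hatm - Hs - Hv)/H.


sigma = (9.6 - 1.4 - 0.35) / 263.8 = 0.0298


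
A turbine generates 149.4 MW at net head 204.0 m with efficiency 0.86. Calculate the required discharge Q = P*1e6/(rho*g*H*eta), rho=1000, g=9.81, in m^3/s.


Q = 149.4 * 1e6 / (1000 * 9.81 * 204.0 * 0.86) = 86.8066 m^3/s


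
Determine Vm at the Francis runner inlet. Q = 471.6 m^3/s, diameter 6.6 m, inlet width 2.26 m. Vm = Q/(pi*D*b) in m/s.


Vm = 471.6 / (pi * 6.6 * 2.26) = 10.0640 m/s


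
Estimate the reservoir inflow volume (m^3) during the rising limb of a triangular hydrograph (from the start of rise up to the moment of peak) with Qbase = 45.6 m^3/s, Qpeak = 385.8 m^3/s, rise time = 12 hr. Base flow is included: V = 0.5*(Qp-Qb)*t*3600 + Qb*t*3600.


V = 0.5*(385.8 - 45.6)*12*3600 + 45.6*12*3600 = 9.3182e+06 m^3


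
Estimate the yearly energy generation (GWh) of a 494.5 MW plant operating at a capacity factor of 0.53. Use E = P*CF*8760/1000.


E = 494.5 * 0.53 * 8760 / 1000 = 2295.8646 GWh


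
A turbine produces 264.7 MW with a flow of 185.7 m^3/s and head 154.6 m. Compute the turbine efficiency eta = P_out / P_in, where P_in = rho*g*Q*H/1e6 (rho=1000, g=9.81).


P_in = 1000 * 9.81 * 185.7 * 154.6 / 1e6 = 281.6374 MW
eta = 264.7 / 281.6374 = 0.9399


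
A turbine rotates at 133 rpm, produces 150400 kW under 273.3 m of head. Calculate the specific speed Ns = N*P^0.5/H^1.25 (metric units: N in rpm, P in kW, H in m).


Ns = 133 * 150400^0.5 / 273.3^1.25 = 46.4169


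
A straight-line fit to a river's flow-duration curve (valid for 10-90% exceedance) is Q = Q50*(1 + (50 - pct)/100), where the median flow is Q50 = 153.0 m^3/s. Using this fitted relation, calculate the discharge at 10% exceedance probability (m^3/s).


Q = 153.0 * (1 + (50 - 10)/100) = 214.2000 m^3/s


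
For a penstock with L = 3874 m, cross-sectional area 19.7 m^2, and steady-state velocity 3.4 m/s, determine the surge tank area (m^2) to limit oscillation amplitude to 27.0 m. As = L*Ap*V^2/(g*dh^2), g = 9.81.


As = 3874 * 19.7 * 3.4^2 / (9.81 * 27.0^2) = 123.3636 m^2


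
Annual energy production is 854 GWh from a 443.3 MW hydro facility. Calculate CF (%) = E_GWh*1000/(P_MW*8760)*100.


CF = 854 * 1000 / (443.3 * 8760) * 100 = 21.9916 %


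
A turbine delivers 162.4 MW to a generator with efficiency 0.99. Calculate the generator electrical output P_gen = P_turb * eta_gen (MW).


P_gen = 162.4 * 0.99 = 160.7760 MW


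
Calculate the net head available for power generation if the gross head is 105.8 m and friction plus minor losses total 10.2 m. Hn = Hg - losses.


Hn = 105.8 - 10.2 = 95.6000 m


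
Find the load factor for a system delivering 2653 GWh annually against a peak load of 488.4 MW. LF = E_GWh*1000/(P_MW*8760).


LF = 2653 * 1000 / (488.4 * 8760) = 0.6201
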